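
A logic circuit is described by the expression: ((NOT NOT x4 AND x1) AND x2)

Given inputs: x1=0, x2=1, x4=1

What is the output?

Substituting: ((NOT NOT 1 AND 0) AND 1)
= 0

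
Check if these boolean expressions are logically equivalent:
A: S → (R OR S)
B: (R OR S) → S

No, Converse is not equivalent to original (counterexample: S=0, R=1)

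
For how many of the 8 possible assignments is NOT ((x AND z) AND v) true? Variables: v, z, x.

Satisfying assignments: (0,0,0), (0,0,1), (0,1,0), (0,1,1), (1,0,0), (1,0,1), (1,1,0)
Count: 7 out of 8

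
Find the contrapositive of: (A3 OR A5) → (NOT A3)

Contrapositive: A3 → NOT (A3 OR A5)
Note: A statement and its contrapositive are logically equivalent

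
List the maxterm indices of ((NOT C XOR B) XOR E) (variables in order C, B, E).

ΠM(1, 2, 4, 7) = (C OR B OR NOT E) AND (C OR NOT B OR E) AND (NOT C OR B OR E) AND (NOT C OR NOT B OR NOT E)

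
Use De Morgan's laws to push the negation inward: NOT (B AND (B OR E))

NOT B OR NOT (B OR E)
De Morgan's: NOT(AND of terms) = OR of negations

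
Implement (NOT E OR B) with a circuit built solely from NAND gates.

(((E NAND E) NAND (E NAND E)) NAND (B NAND B))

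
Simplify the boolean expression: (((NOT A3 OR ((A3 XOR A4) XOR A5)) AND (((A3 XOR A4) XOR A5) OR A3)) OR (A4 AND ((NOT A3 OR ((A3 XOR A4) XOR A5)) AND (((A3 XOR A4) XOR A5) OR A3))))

By absorption (E OR (E AND v) = E) then distribution ((E OR v) AND (E OR NOT v) = E):
= ((A3 XOR A4) XOR A5)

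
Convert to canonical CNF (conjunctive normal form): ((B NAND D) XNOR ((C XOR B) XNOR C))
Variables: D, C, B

(D OR C OR NOT B) AND (D OR NOT C OR NOT B)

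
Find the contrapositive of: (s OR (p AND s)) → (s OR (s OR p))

Contrapositive: NOT (s OR (s OR p)) → NOT (s OR (p AND s))
Note: A statement and its contrapositive are logically equivalent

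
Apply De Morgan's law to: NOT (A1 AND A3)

NOT A1 OR NOT A3
De Morgan's: NOT(AND of terms) = OR of negations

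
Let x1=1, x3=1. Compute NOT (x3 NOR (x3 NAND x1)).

Substituting: NOT (1 NOR (1 NAND 1))
= 1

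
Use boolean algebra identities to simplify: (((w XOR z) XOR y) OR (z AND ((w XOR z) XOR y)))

By absorption (E OR (E AND v) = E):
= ((w XOR z) XOR y)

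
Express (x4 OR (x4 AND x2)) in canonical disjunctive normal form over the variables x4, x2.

(x4 AND NOT x2) OR (x4 AND x2)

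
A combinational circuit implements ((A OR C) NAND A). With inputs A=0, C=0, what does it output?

Substituting: ((0 OR 0) NAND 0)
= 1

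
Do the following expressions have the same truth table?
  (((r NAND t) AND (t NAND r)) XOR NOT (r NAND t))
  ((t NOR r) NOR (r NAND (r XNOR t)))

No. Counterexample: with t=0, r=0, Expression 1 = 1 but Expression 2 = 0.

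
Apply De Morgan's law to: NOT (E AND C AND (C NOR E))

NOT E OR NOT C OR NOT (C NOR E)
De Morgan's: NOT(AND of terms) = OR of negations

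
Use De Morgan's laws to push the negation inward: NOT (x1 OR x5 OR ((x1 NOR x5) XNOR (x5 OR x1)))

NOT x1 AND NOT x5 AND NOT ((x1 NOR x5) XNOR (x5 OR x1))
De Morgan's: NOT(OR of terms) = AND of negations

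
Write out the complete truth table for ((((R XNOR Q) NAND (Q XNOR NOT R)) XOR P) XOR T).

P | R | Q | T | Output
----------------------
0 | 0 | 0 | 0 | 1
0 | 0 | 0 | 1 | 0
0 | 0 | 1 | 0 | 1
0 | 0 | 1 | 1 | 0
0 | 1 | 0 | 0 | 1
0 | 1 | 0 | 1 | 0
0 | 1 | 1 | 0 | 1
0 | 1 | 1 | 1 | 0
1 | 0 | 0 | 0 | 0
1 | 0 | 0 | 1 | 1
1 | 0 | 1 | 0 | 0
1 | 0 | 1 | 1 | 1
1 | 1 | 0 | 0 | 0
1 | 1 | 0 | 1 | 1
1 | 1 | 1 | 0 | 0
1 | 1 | 1 | 1 | 1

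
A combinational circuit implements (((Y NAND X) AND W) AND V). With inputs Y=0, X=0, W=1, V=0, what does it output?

Substituting: (((0 NAND 0) AND 1) AND 0)
= 0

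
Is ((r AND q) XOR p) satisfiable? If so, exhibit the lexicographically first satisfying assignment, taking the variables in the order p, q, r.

p=0, q=1, r=1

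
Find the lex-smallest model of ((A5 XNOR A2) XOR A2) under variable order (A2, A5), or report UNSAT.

A2=0, A5=0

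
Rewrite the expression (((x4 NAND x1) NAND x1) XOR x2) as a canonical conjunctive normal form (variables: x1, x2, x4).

(x1 OR NOT x2 OR x4) AND (x1 OR NOT x2 OR NOT x4) AND (NOT x1 OR x2 OR x4) AND (NOT x1 OR NOT x2 OR NOT x4)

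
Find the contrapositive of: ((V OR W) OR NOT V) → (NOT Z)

Contrapositive: Z → NOT ((V OR W) OR NOT V)
Note: A statement and its contrapositive are logically equivalent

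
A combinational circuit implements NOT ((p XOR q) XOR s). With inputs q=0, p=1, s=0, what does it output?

Substituting: NOT ((1 XOR 0) XOR 0)
= 0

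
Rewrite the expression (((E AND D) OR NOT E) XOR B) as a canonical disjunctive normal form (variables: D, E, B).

(NOT D AND NOT E AND NOT B) OR (NOT D AND E AND B) OR (D AND NOT E AND NOT B) OR (D AND E AND NOT B)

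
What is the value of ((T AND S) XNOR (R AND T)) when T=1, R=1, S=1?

Substituting: ((1 AND 1) XNOR (1 AND 1))
= 1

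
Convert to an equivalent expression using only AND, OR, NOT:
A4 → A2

NOT A4 OR A2
(Implication elimination: A → B = NOT A OR B)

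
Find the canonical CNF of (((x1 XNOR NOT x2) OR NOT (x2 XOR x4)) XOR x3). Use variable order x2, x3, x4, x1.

(x2 OR x3 OR NOT x4 OR x1) AND (x2 OR NOT x3 OR x4 OR x1) AND (x2 OR NOT x3 OR x4 OR NOT x1) AND (x2 OR NOT x3 OR NOT x4 OR NOT x1) AND (NOT x2 OR x3 OR x4 OR NOT x1) AND (NOT x2 OR NOT x3 OR x4 OR x1) AND (NOT x2 OR NOT x3 OR NOT x4 OR x1) AND (NOT x2 OR NOT x3 OR NOT x4 OR NOT x1)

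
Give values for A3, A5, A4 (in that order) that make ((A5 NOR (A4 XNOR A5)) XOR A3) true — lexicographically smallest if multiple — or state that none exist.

A3=0, A5=0, A4=1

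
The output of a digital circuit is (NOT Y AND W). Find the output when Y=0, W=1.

Substituting: (NOT 0 AND 1)
= 1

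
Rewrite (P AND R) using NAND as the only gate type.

((P NAND R) NAND (P NAND R))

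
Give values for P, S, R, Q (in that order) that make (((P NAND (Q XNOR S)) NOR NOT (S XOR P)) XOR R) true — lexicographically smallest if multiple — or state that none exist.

P=0, S=0, R=1, Q=0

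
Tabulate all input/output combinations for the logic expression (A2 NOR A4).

A4 | A2 | Output
----------------
0 | 0 | 1
0 | 1 | 0
1 | 0 | 0
1 | 1 | 0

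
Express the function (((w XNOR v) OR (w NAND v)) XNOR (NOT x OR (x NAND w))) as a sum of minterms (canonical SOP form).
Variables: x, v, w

Σm(0, 1, 2, 3, 4, 6) = (NOT x AND NOT v AND NOT w) OR (NOT x AND NOT v AND w) OR (NOT x AND v AND NOT w) OR (NOT x AND v AND w) OR (x AND NOT v AND NOT w) OR (x AND v AND NOT w)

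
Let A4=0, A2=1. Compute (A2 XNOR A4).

Substituting: (1 XNOR 0)
= 0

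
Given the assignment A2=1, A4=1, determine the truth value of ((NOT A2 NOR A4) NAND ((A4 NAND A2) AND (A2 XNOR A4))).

Substituting: ((NOT 1 NOR 1) NAND ((1 NAND 1) AND (1 XNOR 1)))
= 1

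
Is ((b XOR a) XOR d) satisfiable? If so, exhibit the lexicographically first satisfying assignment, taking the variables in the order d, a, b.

d=0, a=0, b=1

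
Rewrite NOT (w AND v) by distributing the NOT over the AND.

NOT w OR NOT v
De Morgan's: NOT(AND of terms) = OR of negations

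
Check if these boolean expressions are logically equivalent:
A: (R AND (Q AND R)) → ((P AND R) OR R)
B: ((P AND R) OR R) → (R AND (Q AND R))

No, Converse is not equivalent to original (counterexample: P=0, R=1, Q=0)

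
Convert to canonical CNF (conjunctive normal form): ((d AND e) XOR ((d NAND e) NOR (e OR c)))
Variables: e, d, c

(e OR d OR c) AND (e OR d OR NOT c) AND (e OR NOT d OR c) AND (e OR NOT d OR NOT c) AND (NOT e OR d OR c) AND (NOT e OR d OR NOT c)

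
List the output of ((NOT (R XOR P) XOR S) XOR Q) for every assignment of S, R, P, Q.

S | R | P | Q | Output
----------------------
0 | 0 | 0 | 0 | 1
0 | 0 | 0 | 1 | 0
0 | 0 | 1 | 0 | 0
0 | 0 | 1 | 1 | 1
0 | 1 | 0 | 0 | 0
0 | 1 | 0 | 1 | 1
0 | 1 | 1 | 0 | 1
0 | 1 | 1 | 1 | 0
1 | 0 | 0 | 0 | 0
1 | 0 | 0 | 1 | 1
1 | 0 | 1 | 0 | 1
1 | 0 | 1 | 1 | 0
1 | 1 | 0 | 0 | 1
1 | 1 | 0 | 1 | 0
1 | 1 | 1 | 0 | 0
1 | 1 | 1 | 1 | 1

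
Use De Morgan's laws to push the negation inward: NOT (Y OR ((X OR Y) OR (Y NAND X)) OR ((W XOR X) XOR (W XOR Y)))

NOT Y AND NOT ((X OR Y) OR (Y NAND X)) AND NOT ((W XOR X) XOR (W XOR Y))
De Morgan's: NOT(OR of terms) = AND of negations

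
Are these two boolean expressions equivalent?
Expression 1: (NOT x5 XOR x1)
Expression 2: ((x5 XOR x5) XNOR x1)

No. Counterexample: with x5=1, x1=0, Expression 1 = 0 but Expression 2 = 1.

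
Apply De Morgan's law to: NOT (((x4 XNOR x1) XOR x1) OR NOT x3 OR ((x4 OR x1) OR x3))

NOT ((x4 XNOR x1) XOR x1) AND x3 AND NOT ((x4 OR x1) OR x3)
De Morgan's: NOT(OR of terms) = AND of negations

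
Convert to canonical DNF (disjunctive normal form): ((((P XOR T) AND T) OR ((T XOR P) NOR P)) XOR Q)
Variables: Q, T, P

(NOT Q AND NOT T AND NOT P) OR (NOT Q AND T AND NOT P) OR (Q AND NOT T AND P) OR (Q AND T AND P)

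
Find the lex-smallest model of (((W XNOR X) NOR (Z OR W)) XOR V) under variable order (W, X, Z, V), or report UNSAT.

W=0, X=0, Z=0, V=1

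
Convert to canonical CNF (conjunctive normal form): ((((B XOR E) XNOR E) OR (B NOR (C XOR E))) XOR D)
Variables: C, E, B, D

(C OR E OR B OR NOT D) AND (C OR E OR NOT B OR D) AND (C OR NOT E OR B OR NOT D) AND (C OR NOT E OR NOT B OR D) AND (NOT C OR E OR B OR NOT D) AND (NOT C OR E OR NOT B OR D) AND (NOT C OR NOT E OR B OR NOT D) AND (NOT C OR NOT E OR NOT B OR D)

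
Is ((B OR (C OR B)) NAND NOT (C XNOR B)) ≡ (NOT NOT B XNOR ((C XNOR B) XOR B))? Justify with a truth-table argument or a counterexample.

No. Counterexample: with B=0, C=0, Expression 1 = 1 but Expression 2 = 0.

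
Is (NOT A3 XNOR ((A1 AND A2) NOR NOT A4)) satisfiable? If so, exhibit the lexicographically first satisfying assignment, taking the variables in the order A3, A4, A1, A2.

A3=0, A4=1, A1=0, A2=0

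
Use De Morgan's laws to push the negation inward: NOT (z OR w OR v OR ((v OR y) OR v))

NOT z AND NOT w AND NOT v AND NOT ((v OR y) OR v)
De Morgan's: NOT(OR of terms) = AND of negations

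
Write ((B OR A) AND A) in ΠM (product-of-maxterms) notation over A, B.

ΠM(0, 1) = (A OR B) AND (A OR NOT B)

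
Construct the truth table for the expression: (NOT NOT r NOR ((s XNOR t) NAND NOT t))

t | s | r | Output
------------------
0 | 0 | 0 | 1
0 | 0 | 1 | 0
0 | 1 | 0 | 0
0 | 1 | 1 | 0
1 | 0 | 0 | 0
1 | 0 | 1 | 0
1 | 1 | 0 | 0
1 | 1 | 1 | 0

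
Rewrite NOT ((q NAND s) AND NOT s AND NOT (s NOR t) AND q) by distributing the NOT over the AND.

NOT (q NAND s) OR s OR (s NOR t) OR NOT q
De Morgan's: NOT(AND of terms) = OR of negations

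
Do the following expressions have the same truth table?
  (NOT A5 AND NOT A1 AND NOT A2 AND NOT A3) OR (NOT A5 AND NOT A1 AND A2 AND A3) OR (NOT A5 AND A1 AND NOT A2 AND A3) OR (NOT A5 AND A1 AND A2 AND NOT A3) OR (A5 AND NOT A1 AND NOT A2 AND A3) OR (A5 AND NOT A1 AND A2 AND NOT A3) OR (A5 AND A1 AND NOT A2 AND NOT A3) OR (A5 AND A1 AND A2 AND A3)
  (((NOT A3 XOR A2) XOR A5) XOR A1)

Yes, they are equivalent — the two output columns agree on all 16 assignments:
A5 | A1 | A2 | A3 | Expression 1 | Expression 2
-----------------------------------------------
0 | 0 | 0 | 0 | 1 | 1
0 | 0 | 0 | 1 | 0 | 0
0 | 0 | 1 | 0 | 0 | 0
0 | 0 | 1 | 1 | 1 | 1
0 | 1 | 0 | 0 | 0 | 0
0 | 1 | 0 | 1 | 1 | 1
0 | 1 | 1 | 0 | 1 | 1
0 | 1 | 1 | 1 | 0 | 0
1 | 0 | 0 | 0 | 0 | 0
1 | 0 | 0 | 1 | 1 | 1
1 | 0 | 1 | 0 | 1 | 1
1 | 0 | 1 | 1 | 0 | 0
1 | 1 | 0 | 0 | 1 | 1
1 | 1 | 0 | 1 | 0 | 0
1 | 1 | 1 | 0 | 0 | 0
1 | 1 | 1 | 1 | 1 | 1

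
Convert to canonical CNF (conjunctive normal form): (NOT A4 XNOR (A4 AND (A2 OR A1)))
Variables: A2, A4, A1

(A2 OR A4 OR A1) AND (A2 OR A4 OR NOT A1) AND (A2 OR NOT A4 OR NOT A1) AND (NOT A2 OR A4 OR A1) AND (NOT A2 OR A4 OR NOT A1) AND (NOT A2 OR NOT A4 OR A1) AND (NOT A2 OR NOT A4 OR NOT A1)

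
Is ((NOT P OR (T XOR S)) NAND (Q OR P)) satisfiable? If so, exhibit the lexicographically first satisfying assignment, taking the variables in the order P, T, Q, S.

P=0, T=0, Q=0, S=0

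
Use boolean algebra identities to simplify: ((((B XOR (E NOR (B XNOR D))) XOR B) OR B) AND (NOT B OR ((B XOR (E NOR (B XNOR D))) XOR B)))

By distribution ((E OR v) AND (E OR NOT v) = E) then XOR self-cancellation ((E XOR v) XOR v = E):
= (E NOR (B XNOR D))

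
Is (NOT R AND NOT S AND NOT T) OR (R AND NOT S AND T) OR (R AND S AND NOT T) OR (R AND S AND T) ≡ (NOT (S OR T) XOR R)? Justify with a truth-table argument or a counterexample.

Yes, they are equivalent — the two output columns agree on all 8 assignments:
R | S | T | Expression 1 | Expression 2
---------------------------------------
0 | 0 | 0 | 1 | 1
0 | 0 | 1 | 0 | 0
0 | 1 | 0 | 0 | 0
0 | 1 | 1 | 0 | 0
1 | 0 | 0 | 0 | 0
1 | 0 | 1 | 1 | 1
1 | 1 | 0 | 1 | 1
1 | 1 | 1 | 1 | 1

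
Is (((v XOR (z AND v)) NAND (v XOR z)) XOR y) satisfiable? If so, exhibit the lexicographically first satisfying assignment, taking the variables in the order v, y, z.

v=0, y=0, z=0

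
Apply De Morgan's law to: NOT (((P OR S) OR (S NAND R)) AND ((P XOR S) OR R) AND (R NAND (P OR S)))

NOT ((P OR S) OR (S NAND R)) OR NOT ((P XOR S) OR R) OR NOT (R NAND (P OR S))
De Morgan's: NOT(AND of terms) = OR of negations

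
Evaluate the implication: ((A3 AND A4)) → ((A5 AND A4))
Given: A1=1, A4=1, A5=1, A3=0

Antecedent ((A3 AND A4)) = 0; consequent ((A5 AND A4)) = 1.
0 → 1 = 1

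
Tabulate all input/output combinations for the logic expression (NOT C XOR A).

A | C | Output
--------------
0 | 0 | 1
0 | 1 | 0
1 | 0 | 0
1 | 1 | 1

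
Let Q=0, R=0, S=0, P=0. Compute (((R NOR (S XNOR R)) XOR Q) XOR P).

Substituting: (((0 NOR (0 XNOR 0)) XOR 0) XOR 0)
= 0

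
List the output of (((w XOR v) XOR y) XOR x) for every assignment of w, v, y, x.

w | v | y | x | Output
----------------------
0 | 0 | 0 | 0 | 0
0 | 0 | 0 | 1 | 1
0 | 0 | 1 | 0 | 1
0 | 0 | 1 | 1 | 0
0 | 1 | 0 | 0 | 1
0 | 1 | 0 | 1 | 0
0 | 1 | 1 | 0 | 0
0 | 1 | 1 | 1 | 1
1 | 0 | 0 | 0 | 1
1 | 0 | 0 | 1 | 0
1 | 0 | 1 | 0 | 0
1 | 0 | 1 | 1 | 1
1 | 1 | 0 | 0 | 0
1 | 1 | 0 | 1 | 1
1 | 1 | 1 | 0 | 1
1 | 1 | 1 | 1 | 0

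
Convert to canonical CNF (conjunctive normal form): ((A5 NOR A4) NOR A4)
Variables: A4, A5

(A4 OR A5) AND (NOT A4 OR A5) AND (NOT A4 OR NOT A5)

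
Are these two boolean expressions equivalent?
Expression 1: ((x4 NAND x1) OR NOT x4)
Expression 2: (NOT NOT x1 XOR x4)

No. Counterexample: with x4=0, x1=0, Expression 1 = 1 but Expression 2 = 0.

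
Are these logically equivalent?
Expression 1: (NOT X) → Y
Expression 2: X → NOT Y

No, Inverse is not equivalent to original (counterexample: X=0, Y=0)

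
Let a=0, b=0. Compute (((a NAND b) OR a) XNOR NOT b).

Substituting: (((0 NAND 0) OR 0) XNOR NOT 0)
= 1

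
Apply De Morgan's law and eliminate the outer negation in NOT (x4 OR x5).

NOT x4 AND NOT x5
De Morgan's: NOT(OR of terms) = AND of negations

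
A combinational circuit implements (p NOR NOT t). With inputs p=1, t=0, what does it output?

Substituting: (1 NOR NOT 0)
= 0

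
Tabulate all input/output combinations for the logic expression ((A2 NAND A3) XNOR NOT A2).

A3 | A2 | Output
----------------
0 | 0 | 1
0 | 1 | 0
1 | 0 | 1
1 | 1 | 1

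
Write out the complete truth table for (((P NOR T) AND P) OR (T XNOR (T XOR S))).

T | S | P | Output
------------------
0 | 0 | 0 | 1
0 | 0 | 1 | 1
0 | 1 | 0 | 0
0 | 1 | 1 | 0
1 | 0 | 0 | 1
1 | 0 | 1 | 1
1 | 1 | 0 | 0
1 | 1 | 1 | 0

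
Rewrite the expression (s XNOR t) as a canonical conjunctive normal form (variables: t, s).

(t OR NOT s) AND (NOT t OR s)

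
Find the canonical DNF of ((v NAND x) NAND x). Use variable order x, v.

(NOT x AND NOT v) OR (NOT x AND v) OR (x AND v)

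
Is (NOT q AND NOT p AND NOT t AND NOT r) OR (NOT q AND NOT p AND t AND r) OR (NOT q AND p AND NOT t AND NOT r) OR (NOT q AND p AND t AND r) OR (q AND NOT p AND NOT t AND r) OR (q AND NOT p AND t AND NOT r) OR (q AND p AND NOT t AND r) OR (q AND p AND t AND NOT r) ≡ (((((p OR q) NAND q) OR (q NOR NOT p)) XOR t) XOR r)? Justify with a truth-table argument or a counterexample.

Yes, they are equivalent — the two output columns agree on all 16 assignments:
q | p | t | r | Expression 1 | Expression 2
-------------------------------------------
0 | 0 | 0 | 0 | 1 | 1
0 | 0 | 0 | 1 | 0 | 0
0 | 0 | 1 | 0 | 0 | 0
0 | 0 | 1 | 1 | 1 | 1
0 | 1 | 0 | 0 | 1 | 1
0 | 1 | 0 | 1 | 0 | 0
0 | 1 | 1 | 0 | 0 | 0
0 | 1 | 1 | 1 | 1 | 1
1 | 0 | 0 | 0 | 0 | 0
1 | 0 | 0 | 1 | 1 | 1
1 | 0 | 1 | 0 | 1 | 1
1 | 0 | 1 | 1 | 0 | 0
1 | 1 | 0 | 0 | 0 | 0
1 | 1 | 0 | 1 | 1 | 1
1 | 1 | 1 | 0 | 1 | 1
1 | 1 | 1 | 1 | 0 | 0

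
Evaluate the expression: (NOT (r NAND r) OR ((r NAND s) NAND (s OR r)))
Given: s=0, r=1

Substituting: (NOT (1 NAND 1) OR ((1 NAND 0) NAND (0 OR 1)))
= 1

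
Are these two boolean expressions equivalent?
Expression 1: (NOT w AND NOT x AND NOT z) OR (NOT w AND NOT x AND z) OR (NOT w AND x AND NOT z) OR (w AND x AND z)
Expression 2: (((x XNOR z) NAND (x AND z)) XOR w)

Yes, they are equivalent — the two output columns agree on all 8 assignments:
w | x | z | Expression 1 | Expression 2
---------------------------------------
0 | 0 | 0 | 1 | 1
0 | 0 | 1 | 1 | 1
0 | 1 | 0 | 1 | 1
0 | 1 | 1 | 0 | 0
1 | 0 | 0 | 0 | 0
1 | 0 | 1 | 0 | 0
1 | 1 | 0 | 0 | 0
1 | 1 | 1 | 1 | 1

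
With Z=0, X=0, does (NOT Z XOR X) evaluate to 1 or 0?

Substituting: (NOT 0 XOR 0)
= 1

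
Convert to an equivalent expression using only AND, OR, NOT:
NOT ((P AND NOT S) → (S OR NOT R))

(P AND NOT S) AND NOT (S OR NOT R)
(Negated implication: NOT(A → B) = A AND NOT B)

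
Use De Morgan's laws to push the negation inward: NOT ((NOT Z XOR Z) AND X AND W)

NOT (NOT Z XOR Z) OR NOT X OR NOT W
De Morgan's: NOT(AND of terms) = OR of negations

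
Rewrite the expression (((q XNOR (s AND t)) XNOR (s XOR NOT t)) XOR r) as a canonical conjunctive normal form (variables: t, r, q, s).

(t OR r OR q OR NOT s) AND (t OR r OR NOT q OR s) AND (t OR NOT r OR q OR s) AND (t OR NOT r OR NOT q OR NOT s) AND (NOT t OR r OR q OR s) AND (NOT t OR r OR q OR NOT s) AND (NOT t OR NOT r OR NOT q OR s) AND (NOT t OR NOT r OR NOT q OR NOT s)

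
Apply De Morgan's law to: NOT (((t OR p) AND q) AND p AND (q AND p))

NOT ((t OR p) AND q) OR NOT p OR NOT (q AND p)
De Morgan's: NOT(AND of terms) = OR of negations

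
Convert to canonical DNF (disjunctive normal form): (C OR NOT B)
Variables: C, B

(NOT C AND NOT B) OR (C AND NOT B) OR (C AND B)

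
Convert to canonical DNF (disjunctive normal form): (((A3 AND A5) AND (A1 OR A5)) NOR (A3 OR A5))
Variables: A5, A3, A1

(NOT A5 AND NOT A3 AND NOT A1) OR (NOT A5 AND NOT A3 AND A1)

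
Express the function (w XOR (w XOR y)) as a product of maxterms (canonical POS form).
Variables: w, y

ΠM(0, 2) = (w OR y) AND (NOT w OR y)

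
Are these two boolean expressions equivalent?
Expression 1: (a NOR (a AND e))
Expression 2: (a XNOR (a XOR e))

No. Counterexample: with a=0, e=1, Expression 1 = 1 but Expression 2 = 0.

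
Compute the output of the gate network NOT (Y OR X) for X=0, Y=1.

Substituting: NOT (1 OR 0)
= 0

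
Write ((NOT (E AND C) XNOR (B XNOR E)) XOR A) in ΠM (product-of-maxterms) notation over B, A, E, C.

ΠM(2, 4, 5, 7, 8, 9, 11, 14) = (B OR A OR NOT E OR C) AND (B OR NOT A OR E OR C) AND (B OR NOT A OR E OR NOT C) AND (B OR NOT A OR NOT E OR NOT C) AND (NOT B OR A OR E OR C) AND (NOT B OR A OR E OR NOT C) AND (NOT B OR A OR NOT E OR NOT C) AND (NOT B OR NOT A OR NOT E OR C)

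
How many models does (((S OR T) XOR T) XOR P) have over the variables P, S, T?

Satisfying assignments: (0,1,0), (1,0,0), (1,0,1), (1,1,1)
Count: 4 out of 8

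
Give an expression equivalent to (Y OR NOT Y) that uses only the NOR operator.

((Y NOR (Y NOR Y)) NOR (Y NOR (Y NOR Y)))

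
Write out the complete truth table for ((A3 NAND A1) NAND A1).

A1 | A3 | Output
----------------
0 | 0 | 1
0 | 1 | 1
1 | 0 | 0
1 | 1 | 1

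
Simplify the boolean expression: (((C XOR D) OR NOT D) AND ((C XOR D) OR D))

By distribution ((E OR v) AND (E OR NOT v) = E):
= (C XOR D)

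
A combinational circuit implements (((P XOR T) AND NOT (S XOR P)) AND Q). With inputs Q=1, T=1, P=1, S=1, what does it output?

Substituting: (((1 XOR 1) AND NOT (1 XOR 1)) AND 1)
= 0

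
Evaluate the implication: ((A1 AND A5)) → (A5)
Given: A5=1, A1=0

Antecedent ((A1 AND A5)) = 0; consequent (A5) = 1.
0 → 1 = 1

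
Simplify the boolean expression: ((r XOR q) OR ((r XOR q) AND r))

By absorption (E OR (E AND v) = E):
= (r XOR q)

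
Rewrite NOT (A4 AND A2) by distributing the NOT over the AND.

NOT A4 OR NOT A2
De Morgan's: NOT(AND of terms) = OR of negations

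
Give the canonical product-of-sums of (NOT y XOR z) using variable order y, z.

ΠM(1, 2) = (y OR NOT z) AND (NOT y OR z)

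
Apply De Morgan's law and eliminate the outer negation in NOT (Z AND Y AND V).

NOT Z OR NOT Y OR NOT V
De Morgan's: NOT(AND of terms) = OR of negations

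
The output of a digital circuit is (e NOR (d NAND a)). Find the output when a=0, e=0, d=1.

Substituting: (0 NOR (1 NAND 0))
= 0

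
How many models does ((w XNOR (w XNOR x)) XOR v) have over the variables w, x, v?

Satisfying assignments: (0,0,1), (0,1,0), (1,0,1), (1,1,0)
Count: 4 out of 8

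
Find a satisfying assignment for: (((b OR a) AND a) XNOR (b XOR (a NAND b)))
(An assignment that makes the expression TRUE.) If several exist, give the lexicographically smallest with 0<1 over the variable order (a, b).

a=0, b=1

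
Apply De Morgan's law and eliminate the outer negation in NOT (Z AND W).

NOT Z OR NOT W
De Morgan's: NOT(AND of terms) = OR of negations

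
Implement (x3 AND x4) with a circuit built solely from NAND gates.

((x3 NAND x4) NAND (x3 NAND x4))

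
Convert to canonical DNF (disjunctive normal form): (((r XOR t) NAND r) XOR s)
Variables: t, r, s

(NOT t AND NOT r AND NOT s) OR (NOT t AND r AND s) OR (t AND NOT r AND NOT s) OR (t AND r AND NOT s)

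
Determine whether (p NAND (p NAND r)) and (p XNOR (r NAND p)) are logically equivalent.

No. Counterexample: with r=0, p=0, Expression 1 = 1 but Expression 2 = 0.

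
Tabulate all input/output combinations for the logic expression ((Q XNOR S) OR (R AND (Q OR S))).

S | Q | R | Output
------------------
0 | 0 | 0 | 1
0 | 0 | 1 | 1
0 | 1 | 0 | 0
0 | 1 | 1 | 1
1 | 0 | 0 | 0
1 | 0 | 1 | 1
1 | 1 | 0 | 1
1 | 1 | 1 | 1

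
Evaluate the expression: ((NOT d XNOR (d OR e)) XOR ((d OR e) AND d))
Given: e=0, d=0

Substituting: ((NOT 0 XNOR (0 OR 0)) XOR ((0 OR 0) AND 0))
= 0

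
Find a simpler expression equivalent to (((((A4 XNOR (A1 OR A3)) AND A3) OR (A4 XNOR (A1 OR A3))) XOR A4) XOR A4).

By XOR self-cancellation ((E XOR v) XOR v = E) then absorption (E OR (E AND v) = E):
= (A4 XNOR (A1 OR A3))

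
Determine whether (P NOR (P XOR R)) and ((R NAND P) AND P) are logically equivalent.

No. Counterexample: with R=0, P=0, Expression 1 = 1 but Expression 2 = 0.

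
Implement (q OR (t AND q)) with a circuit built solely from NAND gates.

((q NAND q) NAND (((t NAND q) NAND (t NAND q)) NAND ((t NAND q) NAND (t NAND q))))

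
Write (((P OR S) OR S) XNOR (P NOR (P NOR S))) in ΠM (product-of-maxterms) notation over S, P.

ΠM(1, 3) = (S OR NOT P) AND (NOT S OR NOT P)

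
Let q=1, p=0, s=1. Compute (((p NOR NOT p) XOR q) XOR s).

Substituting: (((0 NOR NOT 0) XOR 1) XOR 1)
= 0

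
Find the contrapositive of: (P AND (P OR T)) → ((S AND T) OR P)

Contrapositive: NOT ((S AND T) OR P) → NOT (P AND (P OR T))
Note: A statement and its contrapositive are logically equivalent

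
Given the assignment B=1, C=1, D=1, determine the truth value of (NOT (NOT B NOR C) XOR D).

Substituting: (NOT (NOT 1 NOR 1) XOR 1)
= 0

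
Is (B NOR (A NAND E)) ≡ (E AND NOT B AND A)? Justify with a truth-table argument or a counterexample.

Yes, they are equivalent — the two output columns agree on all 8 assignments:
E | B | A | Expression 1 | Expression 2
---------------------------------------
0 | 0 | 0 | 0 | 0
0 | 0 | 1 | 0 | 0
0 | 1 | 0 | 0 | 0
0 | 1 | 1 | 0 | 0
1 | 0 | 0 | 0 | 0
1 | 0 | 1 | 1 | 1
1 | 1 | 0 | 0 | 0
1 | 1 | 1 | 0 | 0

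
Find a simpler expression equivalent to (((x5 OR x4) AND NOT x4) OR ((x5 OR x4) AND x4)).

By distribution ((E AND v) OR (E AND NOT v) = E):
= (x5 OR x4)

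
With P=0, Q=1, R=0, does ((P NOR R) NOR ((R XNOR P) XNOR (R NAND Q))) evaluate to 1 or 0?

Substituting: ((0 NOR 0) NOR ((0 XNOR 0) XNOR (0 NAND 1)))
= 0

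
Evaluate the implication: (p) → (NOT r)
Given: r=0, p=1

Antecedent (p) = 1; consequent (NOT r) = 1.
1 → 1 = 1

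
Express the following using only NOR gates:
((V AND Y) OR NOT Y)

((((V NOR V) NOR (Y NOR Y)) NOR (Y NOR Y)) NOR (((V NOR V) NOR (Y NOR Y)) NOR (Y NOR Y)))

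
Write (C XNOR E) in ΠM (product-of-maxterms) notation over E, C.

ΠM(1, 2) = (E OR NOT C) AND (NOT E OR C)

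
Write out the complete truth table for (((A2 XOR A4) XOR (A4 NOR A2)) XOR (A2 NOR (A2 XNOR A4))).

A4 | A2 | Output
----------------
0 | 0 | 1
0 | 1 | 1
1 | 0 | 0
1 | 1 | 0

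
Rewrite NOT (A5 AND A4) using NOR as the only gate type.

(((A5 NOR A5) NOR (A4 NOR A4)) NOR ((A5 NOR A5) NOR (A4 NOR A4)))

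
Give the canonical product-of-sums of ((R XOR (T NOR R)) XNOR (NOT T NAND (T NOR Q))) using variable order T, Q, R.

ΠM(0, 1, 4, 6) = (T OR Q OR R) AND (T OR Q OR NOT R) AND (NOT T OR Q OR R) AND (NOT T OR NOT Q OR R)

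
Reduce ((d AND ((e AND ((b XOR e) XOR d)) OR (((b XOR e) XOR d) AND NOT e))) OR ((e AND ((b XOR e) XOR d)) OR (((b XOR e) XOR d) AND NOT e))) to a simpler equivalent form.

By absorption (E OR (E AND v) = E) then distribution ((E AND v) OR (E AND NOT v) = E):
= ((b XOR e) XOR d)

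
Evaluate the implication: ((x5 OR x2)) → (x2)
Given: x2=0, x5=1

Antecedent ((x5 OR x2)) = 1; consequent (x2) = 0.
1 → 0 = 0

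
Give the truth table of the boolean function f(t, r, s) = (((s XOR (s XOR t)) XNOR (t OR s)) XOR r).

t | r | s | Output
------------------
0 | 0 | 0 | 1
0 | 0 | 1 | 0
0 | 1 | 0 | 0
0 | 1 | 1 | 1
1 | 0 | 0 | 1
1 | 0 | 1 | 1
1 | 1 | 0 | 0
1 | 1 | 1 | 0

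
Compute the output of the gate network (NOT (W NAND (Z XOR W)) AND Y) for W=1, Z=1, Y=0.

Substituting: (NOT (1 NAND (1 XOR 1)) AND 0)
= 0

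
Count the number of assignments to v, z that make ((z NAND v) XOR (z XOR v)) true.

Satisfying assignments: (0,0)
Count: 1 out of 4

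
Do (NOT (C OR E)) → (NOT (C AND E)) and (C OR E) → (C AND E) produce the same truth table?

No, Inverse is not equivalent to original (counterexample: C=0, E=1)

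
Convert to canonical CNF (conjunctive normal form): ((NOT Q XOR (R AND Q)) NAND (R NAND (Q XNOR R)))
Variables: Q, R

(Q OR R) AND (Q OR NOT R)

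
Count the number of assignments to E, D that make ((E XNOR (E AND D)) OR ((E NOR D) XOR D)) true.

Satisfying assignments: (0,0), (0,1), (1,1)
Count: 3 out of 4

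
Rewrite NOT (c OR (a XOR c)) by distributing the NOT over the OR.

NOT c AND NOT (a XOR c)
De Morgan's: NOT(OR of terms) = AND of negations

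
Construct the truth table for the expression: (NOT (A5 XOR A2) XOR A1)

A5 | A2 | A1 | Output
---------------------
0 | 0 | 0 | 1
0 | 0 | 1 | 0
0 | 1 | 0 | 0
0 | 1 | 1 | 1
1 | 0 | 0 | 0
1 | 0 | 1 | 1
1 | 1 | 0 | 1
1 | 1 | 1 | 0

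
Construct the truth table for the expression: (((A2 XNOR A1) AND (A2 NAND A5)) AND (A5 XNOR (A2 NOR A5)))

A1 | A5 | A2 | Output
---------------------
0 | 0 | 0 | 0
0 | 0 | 1 | 0
0 | 1 | 0 | 0
0 | 1 | 1 | 0
1 | 0 | 0 | 0
1 | 0 | 1 | 1
1 | 1 | 0 | 0
1 | 1 | 1 | 0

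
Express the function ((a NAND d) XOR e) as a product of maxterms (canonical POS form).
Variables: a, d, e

ΠM(1, 3, 5, 6) = (a OR d OR NOT e) AND (a OR NOT d OR NOT e) AND (NOT a OR d OR NOT e) AND (NOT a OR NOT d OR e)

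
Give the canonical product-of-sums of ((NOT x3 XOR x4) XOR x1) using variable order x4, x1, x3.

ΠM(1, 2, 4, 7) = (x4 OR x1 OR NOT x3) AND (x4 OR NOT x1 OR x3) AND (NOT x4 OR x1 OR x3) AND (NOT x4 OR NOT x1 OR NOT x3)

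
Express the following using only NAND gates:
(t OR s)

((t NAND t) NAND (s NAND s))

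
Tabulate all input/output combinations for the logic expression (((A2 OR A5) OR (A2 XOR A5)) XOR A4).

A2 | A5 | A4 | Output
---------------------
0 | 0 | 0 | 0
0 | 0 | 1 | 1
0 | 1 | 0 | 1
0 | 1 | 1 | 0
1 | 0 | 0 | 1
1 | 0 | 1 | 0
1 | 1 | 0 | 1
1 | 1 | 1 | 0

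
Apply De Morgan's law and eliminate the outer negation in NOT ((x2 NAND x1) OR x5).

NOT (x2 NAND x1) AND NOT x5
De Morgan's: NOT(OR of terms) = AND of negations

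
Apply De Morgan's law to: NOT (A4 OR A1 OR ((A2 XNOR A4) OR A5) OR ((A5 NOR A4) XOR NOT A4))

NOT A4 AND NOT A1 AND NOT ((A2 XNOR A4) OR A5) AND NOT ((A5 NOR A4) XOR NOT A4)
De Morgan's: NOT(OR of terms) = AND of negations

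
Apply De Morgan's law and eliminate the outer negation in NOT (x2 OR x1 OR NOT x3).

NOT x2 AND NOT x1 AND x3
De Morgan's: NOT(OR of terms) = AND of negations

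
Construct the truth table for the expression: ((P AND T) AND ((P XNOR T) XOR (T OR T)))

T | P | Output
--------------
0 | 0 | 0
0 | 1 | 0
1 | 0 | 0
1 | 1 | 0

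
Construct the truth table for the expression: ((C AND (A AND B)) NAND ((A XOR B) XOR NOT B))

B | C | A | Output
------------------
0 | 0 | 0 | 1
0 | 0 | 1 | 1
0 | 1 | 0 | 1
0 | 1 | 1 | 1
1 | 0 | 0 | 1
1 | 0 | 1 | 1
1 | 1 | 0 | 1
1 | 1 | 1 | 1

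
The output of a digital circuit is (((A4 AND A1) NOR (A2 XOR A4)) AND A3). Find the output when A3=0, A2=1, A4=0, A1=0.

Substituting: (((0 AND 0) NOR (1 XOR 0)) AND 0)
= 0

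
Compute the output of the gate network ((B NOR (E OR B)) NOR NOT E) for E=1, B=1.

Substituting: ((1 NOR (1 OR 1)) NOR NOT 1)
= 1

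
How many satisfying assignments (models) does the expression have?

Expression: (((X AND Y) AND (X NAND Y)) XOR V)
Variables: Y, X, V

Satisfying assignments: (0,0,1), (0,1,1), (1,0,1), (1,1,1)
Count: 4 out of 8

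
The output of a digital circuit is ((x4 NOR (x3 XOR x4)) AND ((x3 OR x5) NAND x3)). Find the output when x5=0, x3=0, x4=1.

Substituting: ((1 NOR (0 XOR 1)) AND ((0 OR 0) NAND 0))
= 0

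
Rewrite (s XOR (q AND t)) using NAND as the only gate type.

((s NAND (s NAND ((q NAND t) NAND (q NAND t)))) NAND (((q NAND t) NAND (q NAND t)) NAND (s NAND ((q NAND t) NAND (q NAND t)))))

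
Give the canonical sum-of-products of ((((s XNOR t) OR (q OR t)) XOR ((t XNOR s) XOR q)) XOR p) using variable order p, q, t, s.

Σm(2, 4, 7, 8, 9, 11, 13, 14) = (NOT p AND NOT q AND t AND NOT s) OR (NOT p AND q AND NOT t AND NOT s) OR (NOT p AND q AND t AND s) OR (p AND NOT q AND NOT t AND NOT s) OR (p AND NOT q AND NOT t AND s) OR (p AND NOT q AND t AND s) OR (p AND q AND NOT t AND s) OR (p AND q AND t AND NOT s)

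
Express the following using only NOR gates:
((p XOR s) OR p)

((((((p NOR s) NOR (p NOR s)) NOR ((p NOR s) NOR (p NOR s))) NOR ((((p NOR p) NOR (s NOR s)) NOR ((p NOR p) NOR (s NOR s))) NOR (((p NOR p) NOR (s NOR s)) NOR ((p NOR p) NOR (s NOR s))))) NOR p) NOR (((((p NOR s) NOR (p NOR s)) NOR ((p NOR s) NOR (p NOR s))) NOR ((((p NOR p) NOR (s NOR s)) NOR ((p NOR p) NOR (s NOR s))) NOR (((p NOR p) NOR (s NOR s)) NOR ((p NOR p) NOR (s NOR s))))) NOR p))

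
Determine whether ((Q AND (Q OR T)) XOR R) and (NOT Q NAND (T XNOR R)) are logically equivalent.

No. Counterexample: with Q=0, R=0, T=1, Expression 1 = 0 but Expression 2 = 1.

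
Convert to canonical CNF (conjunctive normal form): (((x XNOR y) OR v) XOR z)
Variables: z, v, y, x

(z OR v OR y OR NOT x) AND (z OR v OR NOT y OR x) AND (NOT z OR v OR y OR x) AND (NOT z OR v OR NOT y OR NOT x) AND (NOT z OR NOT v OR y OR x) AND (NOT z OR NOT v OR y OR NOT x) AND (NOT z OR NOT v OR NOT y OR x) AND (NOT z OR NOT v OR NOT y OR NOT x)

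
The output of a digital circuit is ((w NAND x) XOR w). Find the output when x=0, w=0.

Substituting: ((0 NAND 0) XOR 0)
= 1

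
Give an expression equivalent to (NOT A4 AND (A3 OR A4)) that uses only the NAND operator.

(((A4 NAND A4) NAND ((A3 NAND A3) NAND (A4 NAND A4))) NAND ((A4 NAND A4) NAND ((A3 NAND A3) NAND (A4 NAND A4))))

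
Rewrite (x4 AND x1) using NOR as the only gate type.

((x4 NOR x4) NOR (x1 NOR x1))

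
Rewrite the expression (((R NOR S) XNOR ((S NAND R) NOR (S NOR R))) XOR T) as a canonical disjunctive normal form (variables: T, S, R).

(NOT T AND NOT S AND R) OR (NOT T AND S AND NOT R) OR (T AND NOT S AND NOT R) OR (T AND S AND R)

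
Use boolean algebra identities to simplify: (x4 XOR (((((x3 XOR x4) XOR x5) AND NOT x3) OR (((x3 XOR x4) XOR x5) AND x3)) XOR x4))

By XOR self-cancellation ((E XOR v) XOR v = E) then distribution ((E AND v) OR (E AND NOT v) = E):
= ((x3 XOR x4) XOR x5)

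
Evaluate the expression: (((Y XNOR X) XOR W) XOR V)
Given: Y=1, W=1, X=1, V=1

Substituting: (((1 XNOR 1) XOR 1) XOR 1)
= 1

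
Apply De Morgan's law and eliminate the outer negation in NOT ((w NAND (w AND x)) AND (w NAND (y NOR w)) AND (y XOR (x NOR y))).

NOT (w NAND (w AND x)) OR NOT (w NAND (y NOR w)) OR NOT (y XOR (x NOR y))
De Morgan's: NOT(AND of terms) = OR of negations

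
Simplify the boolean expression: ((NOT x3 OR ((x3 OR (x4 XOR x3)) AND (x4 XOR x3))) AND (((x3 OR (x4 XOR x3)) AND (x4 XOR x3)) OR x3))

By distribution ((E OR v) AND (E OR NOT v) = E) then absorption (E AND (E OR v) = E):
= (x4 XOR x3)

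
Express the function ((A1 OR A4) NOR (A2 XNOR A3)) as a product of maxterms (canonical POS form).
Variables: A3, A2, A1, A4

ΠM(0, 1, 2, 3, 5, 6, 7, 9, 10, 11, 12, 13, 14, 15) = (A3 OR A2 OR A1 OR A4) AND (A3 OR A2 OR A1 OR NOT A4) AND (A3 OR A2 OR NOT A1 OR A4) AND (A3 OR A2 OR NOT A1 OR NOT A4) AND (A3 OR NOT A2 OR A1 OR NOT A4) AND (A3 OR NOT A2 OR NOT A1 OR A4) AND (A3 OR NOT A2 OR NOT A1 OR NOT A4) AND (NOT A3 OR A2 OR A1 OR NOT A4) AND (NOT A3 OR A2 OR NOT A1 OR A4) AND (NOT A3 OR A2 OR NOT A1 OR NOT A4) AND (NOT A3 OR NOT A2 OR A1 OR A4) AND (NOT A3 OR NOT A2 OR A1 OR NOT A4) AND (NOT A3 OR NOT A2 OR NOT A1 OR A4) AND (NOT A3 OR NOT A2 OR NOT A1 OR NOT A4)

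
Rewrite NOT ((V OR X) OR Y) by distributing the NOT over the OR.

NOT (V OR X) AND NOT Y
De Morgan's: NOT(OR of terms) = AND of negations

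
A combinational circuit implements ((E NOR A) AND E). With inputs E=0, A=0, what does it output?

Substituting: ((0 NOR 0) AND 0)
= 0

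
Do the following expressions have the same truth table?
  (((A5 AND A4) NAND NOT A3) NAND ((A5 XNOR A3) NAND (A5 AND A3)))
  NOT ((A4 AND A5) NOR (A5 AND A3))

Yes, they are equivalent — the two output columns agree on all 8 assignments:
A5 | A4 | A3 | Expression 1 | Expression 2
------------------------------------------
0 | 0 | 0 | 0 | 0
0 | 0 | 1 | 0 | 0
0 | 1 | 0 | 0 | 0
0 | 1 | 1 | 0 | 0
1 | 0 | 0 | 0 | 0
1 | 0 | 1 | 1 | 1
1 | 1 | 0 | 1 | 1
1 | 1 | 1 | 1 | 1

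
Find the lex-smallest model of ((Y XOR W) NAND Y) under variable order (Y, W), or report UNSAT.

Y=0, W=0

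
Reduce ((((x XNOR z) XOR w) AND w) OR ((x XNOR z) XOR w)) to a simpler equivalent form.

By absorption (E OR (E AND v) = E):
= ((x XNOR z) XOR w)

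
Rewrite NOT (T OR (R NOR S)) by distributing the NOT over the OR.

NOT T AND NOT (R NOR S)
De Morgan's: NOT(OR of terms) = AND of negations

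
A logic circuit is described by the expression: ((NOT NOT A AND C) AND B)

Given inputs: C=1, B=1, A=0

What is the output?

Substituting: ((NOT NOT 0 AND 1) AND 1)
= 0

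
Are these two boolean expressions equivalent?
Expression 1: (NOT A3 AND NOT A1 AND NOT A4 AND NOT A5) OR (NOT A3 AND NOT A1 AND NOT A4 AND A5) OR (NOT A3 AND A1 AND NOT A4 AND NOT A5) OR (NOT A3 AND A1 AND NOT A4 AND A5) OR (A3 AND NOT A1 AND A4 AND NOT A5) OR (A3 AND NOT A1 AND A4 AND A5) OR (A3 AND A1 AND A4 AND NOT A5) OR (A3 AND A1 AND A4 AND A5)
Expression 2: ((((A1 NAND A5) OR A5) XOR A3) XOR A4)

Yes, they are equivalent — the two output columns agree on all 16 assignments:
A3 | A1 | A4 | A5 | Expression 1 | Expression 2
-----------------------------------------------
0 | 0 | 0 | 0 | 1 | 1
0 | 0 | 0 | 1 | 1 | 1
0 | 0 | 1 | 0 | 0 | 0
0 | 0 | 1 | 1 | 0 | 0
0 | 1 | 0 | 0 | 1 | 1
0 | 1 | 0 | 1 | 1 | 1
0 | 1 | 1 | 0 | 0 | 0
0 | 1 | 1 | 1 | 0 | 0
1 | 0 | 0 | 0 | 0 | 0
1 | 0 | 0 | 1 | 0 | 0
1 | 0 | 1 | 0 | 1 | 1
1 | 0 | 1 | 1 | 1 | 1
1 | 1 | 0 | 0 | 0 | 0
1 | 1 | 0 | 1 | 0 | 0
1 | 1 | 1 | 0 | 1 | 1
1 | 1 | 1 | 1 | 1 | 1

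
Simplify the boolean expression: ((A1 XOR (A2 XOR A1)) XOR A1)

By XOR self-cancellation ((E XOR v) XOR v = E):
= (A2 XOR A1)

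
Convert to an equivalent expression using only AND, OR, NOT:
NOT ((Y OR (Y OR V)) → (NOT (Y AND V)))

(Y OR (Y OR V)) AND (Y AND V)
(Negated implication: NOT(A → B) = A AND NOT B)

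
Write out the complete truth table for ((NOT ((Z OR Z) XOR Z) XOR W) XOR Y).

W | Z | Y | Output
------------------
0 | 0 | 0 | 1
0 | 0 | 1 | 0
0 | 1 | 0 | 1
0 | 1 | 1 | 0
1 | 0 | 0 | 0
1 | 0 | 1 | 1
1 | 1 | 0 | 0
1 | 1 | 1 | 1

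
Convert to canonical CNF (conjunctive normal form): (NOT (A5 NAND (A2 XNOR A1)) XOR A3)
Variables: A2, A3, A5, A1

(A2 OR A3 OR A5 OR A1) AND (A2 OR A3 OR A5 OR NOT A1) AND (A2 OR A3 OR NOT A5 OR NOT A1) AND (A2 OR NOT A3 OR NOT A5 OR A1) AND (NOT A2 OR A3 OR A5 OR A1) AND (NOT A2 OR A3 OR A5 OR NOT A1) AND (NOT A2 OR A3 OR NOT A5 OR A1) AND (NOT A2 OR NOT A3 OR NOT A5 OR NOT A1)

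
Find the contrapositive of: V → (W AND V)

Contrapositive: NOT (W AND V) → NOT V
Note: A statement and its contrapositive are logically equivalent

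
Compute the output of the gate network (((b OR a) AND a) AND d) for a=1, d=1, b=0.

Substituting: (((0 OR 1) AND 1) AND 1)
= 1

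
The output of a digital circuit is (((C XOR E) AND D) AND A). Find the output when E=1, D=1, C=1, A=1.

Substituting: (((1 XOR 1) AND 1) AND 1)
= 0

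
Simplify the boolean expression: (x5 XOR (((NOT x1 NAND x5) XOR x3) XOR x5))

By XOR self-cancellation ((E XOR v) XOR v = E):
= ((NOT x1 NAND x5) XOR x3)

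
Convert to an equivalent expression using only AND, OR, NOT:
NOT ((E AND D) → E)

(E AND D) AND NOT E
(Negated implication: NOT(A → B) = A AND NOT B)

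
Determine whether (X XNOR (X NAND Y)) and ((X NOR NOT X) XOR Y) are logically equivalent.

No. Counterexample: with Y=0, X=1, Expression 1 = 1 but Expression 2 = 0.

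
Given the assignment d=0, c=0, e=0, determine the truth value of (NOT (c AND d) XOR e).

Substituting: (NOT (0 AND 0) XOR 0)
= 1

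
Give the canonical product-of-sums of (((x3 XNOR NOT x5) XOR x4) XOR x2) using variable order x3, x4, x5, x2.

ΠM(0, 3, 5, 6, 9, 10, 12, 15) = (x3 OR x4 OR x5 OR x2) AND (x3 OR x4 OR NOT x5 OR NOT x2) AND (x3 OR NOT x4 OR x5 OR NOT x2) AND (x3 OR NOT x4 OR NOT x5 OR x2) AND (NOT x3 OR x4 OR x5 OR NOT x2) AND (NOT x3 OR x4 OR NOT x5 OR x2) AND (NOT x3 OR NOT x4 OR x5 OR x2) AND (NOT x3 OR NOT x4 OR NOT x5 OR NOT x2)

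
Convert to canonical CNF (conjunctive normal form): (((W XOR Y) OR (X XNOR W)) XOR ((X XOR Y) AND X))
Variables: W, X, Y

(NOT W OR X OR NOT Y) AND (NOT W OR NOT X OR Y)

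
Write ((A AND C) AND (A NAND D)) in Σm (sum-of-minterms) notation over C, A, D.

Σm(6) = (C AND A AND NOT D)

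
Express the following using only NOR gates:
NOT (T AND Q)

(((T NOR T) NOR (Q NOR Q)) NOR ((T NOR T) NOR (Q NOR Q)))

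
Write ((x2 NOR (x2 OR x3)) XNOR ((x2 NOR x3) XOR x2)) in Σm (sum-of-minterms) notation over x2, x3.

Σm(0, 1) = (NOT x2 AND NOT x3) OR (NOT x2 AND x3)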